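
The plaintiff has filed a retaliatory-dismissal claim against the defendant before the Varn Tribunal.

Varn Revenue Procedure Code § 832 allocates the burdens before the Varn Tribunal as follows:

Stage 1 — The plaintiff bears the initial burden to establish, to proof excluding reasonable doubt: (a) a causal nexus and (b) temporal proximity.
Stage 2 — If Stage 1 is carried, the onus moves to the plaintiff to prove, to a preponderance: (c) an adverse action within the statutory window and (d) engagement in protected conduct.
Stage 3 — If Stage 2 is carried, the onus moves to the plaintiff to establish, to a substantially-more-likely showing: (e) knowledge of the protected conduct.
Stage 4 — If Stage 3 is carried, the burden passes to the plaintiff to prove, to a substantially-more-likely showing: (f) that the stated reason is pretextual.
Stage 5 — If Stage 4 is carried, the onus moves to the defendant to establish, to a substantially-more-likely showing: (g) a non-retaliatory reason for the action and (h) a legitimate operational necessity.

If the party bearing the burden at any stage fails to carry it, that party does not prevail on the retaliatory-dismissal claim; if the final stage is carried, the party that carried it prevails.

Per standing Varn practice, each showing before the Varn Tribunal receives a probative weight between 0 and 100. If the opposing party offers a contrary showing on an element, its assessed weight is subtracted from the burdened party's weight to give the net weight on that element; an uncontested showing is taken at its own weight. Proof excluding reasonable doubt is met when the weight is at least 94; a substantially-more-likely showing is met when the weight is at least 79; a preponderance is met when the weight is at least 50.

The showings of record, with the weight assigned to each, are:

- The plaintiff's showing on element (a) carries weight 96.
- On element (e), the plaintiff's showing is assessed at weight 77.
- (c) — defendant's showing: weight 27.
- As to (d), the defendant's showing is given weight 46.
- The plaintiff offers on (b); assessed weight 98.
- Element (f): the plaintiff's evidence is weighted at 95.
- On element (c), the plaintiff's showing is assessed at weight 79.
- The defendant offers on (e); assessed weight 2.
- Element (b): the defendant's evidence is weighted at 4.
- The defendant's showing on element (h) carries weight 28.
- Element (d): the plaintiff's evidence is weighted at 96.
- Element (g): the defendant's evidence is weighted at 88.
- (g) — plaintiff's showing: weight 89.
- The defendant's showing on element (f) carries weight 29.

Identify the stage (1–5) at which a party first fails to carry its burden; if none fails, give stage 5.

stage 3

Stage 1 — burden on plaintiff; standard: proof excluding reasonable doubt (weight is at least 94).
    (a): 96 ≥ 94 [met]
    (b): 98 − 4 = 94 ≥ 94 [met]
  Stage 1 is satisfied; the plaintiff continues to bear the burden.
Stage 2 — burden on plaintiff; standard: a preponderance (weight is at least 50).
    (c): 79 − 27 = 52 ≥ 50 [met]
    (d): 96 − 46 = 50 ≥ 50 [met]
  Stage 2 is satisfied; the plaintiff continues to bear the burden.
Stage 3 — burden on plaintiff; standard: a substantially-more-likely showing (weight is at least 79).
    (e): 77 − 2 = 75 < 79 [not met]
  Not every element is met, so the plaintiff fails to carry Stage 3.
So the defendant prevails.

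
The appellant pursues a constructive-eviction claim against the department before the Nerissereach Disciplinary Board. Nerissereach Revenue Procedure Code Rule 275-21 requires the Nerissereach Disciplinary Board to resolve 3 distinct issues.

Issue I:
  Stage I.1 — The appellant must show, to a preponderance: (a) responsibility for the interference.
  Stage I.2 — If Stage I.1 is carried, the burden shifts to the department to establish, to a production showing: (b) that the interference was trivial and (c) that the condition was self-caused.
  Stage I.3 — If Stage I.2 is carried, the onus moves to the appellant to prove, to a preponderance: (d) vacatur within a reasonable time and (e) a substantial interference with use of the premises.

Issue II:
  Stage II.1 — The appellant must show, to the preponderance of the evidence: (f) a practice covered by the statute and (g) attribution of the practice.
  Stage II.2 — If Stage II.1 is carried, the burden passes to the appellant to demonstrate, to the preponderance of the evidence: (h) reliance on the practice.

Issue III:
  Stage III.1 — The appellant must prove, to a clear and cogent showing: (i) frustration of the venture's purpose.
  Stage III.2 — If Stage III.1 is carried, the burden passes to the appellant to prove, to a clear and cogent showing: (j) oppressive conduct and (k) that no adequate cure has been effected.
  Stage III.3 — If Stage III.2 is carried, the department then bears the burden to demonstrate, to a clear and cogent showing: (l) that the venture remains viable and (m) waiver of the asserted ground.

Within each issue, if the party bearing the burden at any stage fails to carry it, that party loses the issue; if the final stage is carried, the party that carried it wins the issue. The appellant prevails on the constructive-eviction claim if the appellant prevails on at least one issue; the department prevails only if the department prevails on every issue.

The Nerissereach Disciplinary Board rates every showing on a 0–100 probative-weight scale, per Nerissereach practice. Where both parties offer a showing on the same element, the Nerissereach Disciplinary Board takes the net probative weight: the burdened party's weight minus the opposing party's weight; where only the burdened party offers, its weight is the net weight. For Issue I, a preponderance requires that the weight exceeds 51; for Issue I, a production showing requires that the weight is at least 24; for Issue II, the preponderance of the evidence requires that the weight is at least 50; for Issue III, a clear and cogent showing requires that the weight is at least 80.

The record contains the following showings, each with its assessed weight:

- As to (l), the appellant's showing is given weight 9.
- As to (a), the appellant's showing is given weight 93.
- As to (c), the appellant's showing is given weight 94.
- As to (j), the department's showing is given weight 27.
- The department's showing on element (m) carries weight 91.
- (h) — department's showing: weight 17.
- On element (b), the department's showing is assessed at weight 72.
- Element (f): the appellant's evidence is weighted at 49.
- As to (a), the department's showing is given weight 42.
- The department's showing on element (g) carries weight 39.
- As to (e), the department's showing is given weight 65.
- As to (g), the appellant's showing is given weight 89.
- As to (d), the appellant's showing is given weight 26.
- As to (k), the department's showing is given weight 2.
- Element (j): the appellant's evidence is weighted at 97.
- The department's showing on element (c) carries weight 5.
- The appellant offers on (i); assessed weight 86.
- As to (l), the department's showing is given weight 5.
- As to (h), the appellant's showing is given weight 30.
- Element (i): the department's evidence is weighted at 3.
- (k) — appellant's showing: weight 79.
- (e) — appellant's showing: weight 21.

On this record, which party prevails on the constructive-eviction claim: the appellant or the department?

department

— Issue I —
Stage I.1 (appellant, a preponderance, weight exceeds 51): (a) net 93−42=51 ≤ 51 — fails.
  Not every element is met, so the appellant fails to carry Stage I.1.
The analysis ends at Stage I.1; the department prevails on this issue.
— Issue II —
At Stage II.1 the appellant must meet the preponderance of the evidence (weight is at least 50): on (f) the weight is 49, which does not reach 50, so (f) does not meet the standard; on (g) the weight is 89 less the opposing 39 gives net 50, ≥ 50, so (g) meets the standard.
  The appellant does not carry Stage II.1.
The department prevails on this issue.
— Issue III —
Stage III.1 — burden on appellant; standard: a clear and cogent showing (weight is at least 80).
    (i): 86 − 3 = 83 ≥ 80 [met]
  Stage III.1 is satisfied; the appellant continues to bear the burden.
Stage III.2 — burden on appellant; standard: a clear and cogent showing (weight is at least 80).
    (j): 97 − 27 = 70 < 80 [not met]
    (k): 79 − 2 = 77 < 80 [not met]
  Stage III.2 not carried; the appellant fails its burden.
So the department prevails on this issue.
Per-issue: Issue I → department; Issue II → department; Issue III → department. The appellant must prevail on at least one issue; overall, the department prevails.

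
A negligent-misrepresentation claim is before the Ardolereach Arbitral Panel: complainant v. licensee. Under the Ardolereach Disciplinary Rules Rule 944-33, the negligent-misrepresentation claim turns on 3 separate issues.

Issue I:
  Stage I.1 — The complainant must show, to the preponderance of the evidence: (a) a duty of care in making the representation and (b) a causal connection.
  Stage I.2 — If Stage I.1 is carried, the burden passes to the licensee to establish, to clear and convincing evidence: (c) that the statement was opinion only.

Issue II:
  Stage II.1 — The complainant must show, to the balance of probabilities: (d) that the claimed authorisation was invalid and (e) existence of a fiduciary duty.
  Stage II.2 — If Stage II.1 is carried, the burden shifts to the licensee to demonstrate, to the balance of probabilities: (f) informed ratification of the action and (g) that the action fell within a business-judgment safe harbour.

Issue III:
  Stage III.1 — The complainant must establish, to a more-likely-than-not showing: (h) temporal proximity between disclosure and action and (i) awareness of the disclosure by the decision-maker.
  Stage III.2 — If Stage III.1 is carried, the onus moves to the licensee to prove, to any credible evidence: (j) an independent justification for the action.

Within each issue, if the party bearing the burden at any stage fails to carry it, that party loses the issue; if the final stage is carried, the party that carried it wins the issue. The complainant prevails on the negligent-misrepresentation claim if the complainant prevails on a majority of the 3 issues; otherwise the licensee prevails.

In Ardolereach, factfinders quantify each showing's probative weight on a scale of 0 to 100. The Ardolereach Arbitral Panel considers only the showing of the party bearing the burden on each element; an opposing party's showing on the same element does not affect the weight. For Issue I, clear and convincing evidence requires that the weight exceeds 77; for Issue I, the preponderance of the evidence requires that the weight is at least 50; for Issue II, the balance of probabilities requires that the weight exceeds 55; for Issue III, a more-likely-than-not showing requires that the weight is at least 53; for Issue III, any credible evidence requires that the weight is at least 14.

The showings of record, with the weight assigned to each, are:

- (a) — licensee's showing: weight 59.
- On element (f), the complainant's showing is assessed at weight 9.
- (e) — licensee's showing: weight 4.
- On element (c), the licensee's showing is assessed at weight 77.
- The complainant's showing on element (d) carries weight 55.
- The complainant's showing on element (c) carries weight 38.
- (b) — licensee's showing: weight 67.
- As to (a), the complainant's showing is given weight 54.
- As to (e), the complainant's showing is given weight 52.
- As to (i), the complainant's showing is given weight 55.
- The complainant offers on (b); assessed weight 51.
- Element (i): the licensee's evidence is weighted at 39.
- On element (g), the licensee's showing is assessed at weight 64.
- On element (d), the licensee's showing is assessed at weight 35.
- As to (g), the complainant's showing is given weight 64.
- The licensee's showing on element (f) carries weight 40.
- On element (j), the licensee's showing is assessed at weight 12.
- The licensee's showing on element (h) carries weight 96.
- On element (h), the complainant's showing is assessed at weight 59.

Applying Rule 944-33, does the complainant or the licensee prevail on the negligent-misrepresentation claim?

complainant

— Issue I —
At Stage I.1 the complainant must meet the preponderance of the evidence (weight is at least 50): on (a) the weight is 54 (the licensee's 59 is given no effect), ≥ 50, so (a) meets the standard; on (b) the weight is 51 (the licensee's 67 is given no effect), which does reach 50, so (b) meets the standard.
  Stage I.1 carried; the burden shifts to the licensee.
At Stage I.2 the licensee must meet clear and convincing evidence (weight exceeds 77): on (c) the weight is 77 (the complainant's 38 is given no effect), ≤ 77, so (c) does not meet the standard.
  Not every element is met, so the licensee fails to carry Stage I.2.
So the complainant prevails on this issue.
— Issue II —
At Stage II.1 the complainant must meet the balance of probabilities (weight exceeds 55): on (d) the weight is 55 (the licensee's 35 is given no effect), ≤ 55, so (d) does not meet the standard; on (e) the weight is 52 (the licensee's 4 is given no effect), ≤ 55, so (e) does not meet the standard.
  Stage II.1 not carried; the complainant fails its burden.
So the licensee prevails on this issue.
— Issue III —
Stage III.1 (complainant, a more-likely-than-not showing, weight is at least 53): (h) 59 (licensee's 96 disregarded) ≥ 53 — meets; (i) 55 (licensee's 39 disregarded) ≥ 53 — meets.
  All elements met. The burden passes to the licensee.
Stage III.2 (licensee, any credible evidence, weight is at least 14): (j) 12 < 14 — fails.
  The licensee does not carry Stage III.2.
The analysis ends at Stage III.2; the complainant prevails on this issue.
Per-issue: Issue I → complainant; Issue II → licensee; Issue III → complainant. The complainant must prevail on a majority of issues; overall, the complainant prevails.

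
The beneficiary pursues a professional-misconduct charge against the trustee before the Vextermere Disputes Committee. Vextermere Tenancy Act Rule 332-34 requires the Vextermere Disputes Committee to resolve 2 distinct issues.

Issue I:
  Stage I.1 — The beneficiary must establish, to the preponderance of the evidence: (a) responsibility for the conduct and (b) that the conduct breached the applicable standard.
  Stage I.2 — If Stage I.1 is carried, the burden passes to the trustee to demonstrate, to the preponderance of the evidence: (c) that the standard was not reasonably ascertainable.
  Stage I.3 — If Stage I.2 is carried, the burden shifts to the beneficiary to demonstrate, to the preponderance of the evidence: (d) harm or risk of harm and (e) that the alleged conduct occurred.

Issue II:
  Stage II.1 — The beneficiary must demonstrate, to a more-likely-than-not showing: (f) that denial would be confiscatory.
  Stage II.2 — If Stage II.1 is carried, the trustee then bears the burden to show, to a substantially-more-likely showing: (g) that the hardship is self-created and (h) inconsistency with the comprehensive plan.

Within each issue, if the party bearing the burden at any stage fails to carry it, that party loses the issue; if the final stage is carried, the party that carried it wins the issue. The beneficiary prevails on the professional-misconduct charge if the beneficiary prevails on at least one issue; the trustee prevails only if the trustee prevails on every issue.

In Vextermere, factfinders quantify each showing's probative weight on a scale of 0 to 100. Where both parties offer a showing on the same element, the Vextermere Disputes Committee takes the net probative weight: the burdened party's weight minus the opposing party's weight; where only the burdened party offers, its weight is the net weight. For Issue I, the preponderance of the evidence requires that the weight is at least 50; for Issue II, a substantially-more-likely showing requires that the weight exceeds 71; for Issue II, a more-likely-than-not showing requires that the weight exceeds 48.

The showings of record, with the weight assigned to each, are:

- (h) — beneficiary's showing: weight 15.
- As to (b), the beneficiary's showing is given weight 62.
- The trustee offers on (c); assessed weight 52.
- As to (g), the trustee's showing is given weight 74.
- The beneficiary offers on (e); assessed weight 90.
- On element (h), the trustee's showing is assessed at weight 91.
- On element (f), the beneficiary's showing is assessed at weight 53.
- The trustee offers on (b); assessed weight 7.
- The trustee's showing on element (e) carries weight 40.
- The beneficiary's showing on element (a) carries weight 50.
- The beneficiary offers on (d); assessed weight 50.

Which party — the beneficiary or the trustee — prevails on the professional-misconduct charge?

beneficiary

— Issue I —
Stage I.1 — burden on beneficiary; standard: the preponderance of the evidence (weight is at least 50).
    (a): 50 ≥ 50 [met]
    (b): 62 − 7 = 55 ≥ 50 [met]
  The beneficiary carries Stage I.1; the trustee now bears the burden.
Stage I.2 — burden on trustee; standard: the preponderance of the evidence (weight is at least 50).
    (c): 52 ≥ 50 [met]
  All elements met. The burden passes to the beneficiary.
Stage I.3 — burden on beneficiary; standard: the preponderance of the evidence (weight is at least 50).
    (d): 50 ≥ 50 [met]
    (e): 90 − 40 = 50 ≥ 50 [met]
  Stage I.3 carried; the final stage is satisfied.
All stages carried — the beneficiary prevails on this issue.
— Issue II —
Stage II.1 (beneficiary, a more-likely-than-not showing, weight exceeds 48): (f) 53 > 48 — meets.
  Stage II.1 carried; the burden shifts to the trustee.
Stage II.2 (trustee, a substantially-more-likely showing, weight exceeds 71): (g) 74 > 71 — meets; (h) net 91−15=76 > 71 — meets.
  The trustee carries the last stage.
All stages carried — the trustee prevails on this issue.
Per-issue: Issue I → beneficiary; Issue II → trustee. The beneficiary must prevail on at least one issue; overall, the beneficiary prevails.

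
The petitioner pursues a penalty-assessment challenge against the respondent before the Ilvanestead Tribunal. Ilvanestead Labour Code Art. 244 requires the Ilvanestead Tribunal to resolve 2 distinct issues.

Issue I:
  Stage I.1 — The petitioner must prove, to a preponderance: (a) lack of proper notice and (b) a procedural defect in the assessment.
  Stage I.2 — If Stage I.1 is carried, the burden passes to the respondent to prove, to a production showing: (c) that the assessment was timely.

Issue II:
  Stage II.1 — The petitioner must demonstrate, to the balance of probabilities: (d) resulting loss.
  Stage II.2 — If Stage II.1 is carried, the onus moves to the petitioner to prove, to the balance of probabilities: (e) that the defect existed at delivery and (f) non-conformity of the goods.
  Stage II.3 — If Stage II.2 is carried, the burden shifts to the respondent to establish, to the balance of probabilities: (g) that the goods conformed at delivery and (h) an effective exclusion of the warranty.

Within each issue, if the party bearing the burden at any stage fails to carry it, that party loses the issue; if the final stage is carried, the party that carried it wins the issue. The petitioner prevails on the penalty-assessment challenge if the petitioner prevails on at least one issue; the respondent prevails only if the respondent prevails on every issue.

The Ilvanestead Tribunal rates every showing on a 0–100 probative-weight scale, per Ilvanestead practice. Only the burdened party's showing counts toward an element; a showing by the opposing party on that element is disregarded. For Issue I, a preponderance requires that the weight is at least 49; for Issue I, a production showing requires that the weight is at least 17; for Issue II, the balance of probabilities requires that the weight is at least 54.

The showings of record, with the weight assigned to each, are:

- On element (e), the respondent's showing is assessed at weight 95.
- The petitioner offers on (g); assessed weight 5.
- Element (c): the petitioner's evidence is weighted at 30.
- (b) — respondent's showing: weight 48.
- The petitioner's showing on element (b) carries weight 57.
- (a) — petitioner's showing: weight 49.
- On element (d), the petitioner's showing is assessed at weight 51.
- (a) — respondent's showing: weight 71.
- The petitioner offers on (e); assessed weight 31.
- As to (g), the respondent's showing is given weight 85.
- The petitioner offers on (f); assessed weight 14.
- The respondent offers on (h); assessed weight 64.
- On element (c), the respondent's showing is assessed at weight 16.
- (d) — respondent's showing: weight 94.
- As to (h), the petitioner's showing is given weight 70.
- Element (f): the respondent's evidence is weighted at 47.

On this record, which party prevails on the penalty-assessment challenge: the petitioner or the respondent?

— Issue I —
At Stage I.1 the petitioner must meet a preponderance (weight is at least 49): on (a) the weight is 49 (the respondent's 71 is given no effect), ≥ 49, so (a) meets the standard; on (b) the weight is 57 (the respondent's 48 is given no effect), which does reach 49, so (b) meets the standard.
  The petitioner carries Stage I.1; the respondent now bears the burden.
At Stage I.2 the respondent must meet a production showing (weight is at least 17): on (c) the weight is 16 (the petitioner's 30 is given no effect), < 17, so (c) does not meet the standard.
  Not every element is met, so the respondent fails to carry Stage I.2.
The analysis ends at Stage I.2; the petitioner prevails on this issue.
— Issue II —
Stage II.1 (petitioner, the balance of probabilities, weight is at least 54): (d) 51 (respondent's 94 disregarded) < 54 — fails.
  The petitioner does not carry Stage II.1.
The analysis ends at Stage II.1; the respondent prevails on this issue.
Per-issue: Issue I → petitioner; Issue II → respondent. The petitioner must prevail on at least one issue; overall, the petitioner prevails.

petitioner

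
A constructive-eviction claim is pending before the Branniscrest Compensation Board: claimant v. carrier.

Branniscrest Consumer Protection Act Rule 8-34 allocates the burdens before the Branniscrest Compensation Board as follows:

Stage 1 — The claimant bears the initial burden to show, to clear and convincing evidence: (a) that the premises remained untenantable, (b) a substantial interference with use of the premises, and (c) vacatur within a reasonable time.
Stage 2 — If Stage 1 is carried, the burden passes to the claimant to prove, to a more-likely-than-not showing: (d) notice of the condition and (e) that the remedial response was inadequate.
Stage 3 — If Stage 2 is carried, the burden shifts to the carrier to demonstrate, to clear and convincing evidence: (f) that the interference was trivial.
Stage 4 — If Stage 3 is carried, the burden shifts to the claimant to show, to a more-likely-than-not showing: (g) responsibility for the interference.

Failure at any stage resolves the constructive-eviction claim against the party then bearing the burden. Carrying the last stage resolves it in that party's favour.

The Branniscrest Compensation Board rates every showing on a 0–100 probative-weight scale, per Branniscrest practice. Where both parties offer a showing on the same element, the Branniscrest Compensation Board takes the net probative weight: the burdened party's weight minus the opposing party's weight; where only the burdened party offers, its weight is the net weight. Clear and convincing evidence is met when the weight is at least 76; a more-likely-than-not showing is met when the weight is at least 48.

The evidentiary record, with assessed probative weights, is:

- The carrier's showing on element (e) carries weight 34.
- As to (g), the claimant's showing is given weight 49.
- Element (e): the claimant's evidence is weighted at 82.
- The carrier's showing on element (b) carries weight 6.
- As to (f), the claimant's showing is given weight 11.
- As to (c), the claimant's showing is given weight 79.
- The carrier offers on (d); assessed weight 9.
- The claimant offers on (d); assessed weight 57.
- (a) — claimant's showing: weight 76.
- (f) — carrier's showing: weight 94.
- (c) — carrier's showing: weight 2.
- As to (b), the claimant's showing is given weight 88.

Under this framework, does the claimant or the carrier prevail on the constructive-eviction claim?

Stage 1 (claimant, clear and convincing evidence, weight is at least 76): (a) 76 ≥ 76 — meets; (b) net 88−6=82 ≥ 76 — meets; (c) net 79−2=77 ≥ 76 — meets.
  All elements met. The claimant retains the burden for Stage 2.
Stage 2 (claimant, a more-likely-than-not showing, weight is at least 48): (d) net 57−9=48 ≥ 48 — meets; (e) net 82−34=48 ≥ 48 — meets.
  All elements met. The burden passes to the carrier.
Stage 3 (carrier, clear and convincing evidence, weight is at least 76): (f) net 94−11=83 ≥ 76 — meets.
  Stage 3 is satisfied; the onus moves to the claimant.
Stage 4 (claimant, a more-likely-than-not showing, weight is at least 48): (g) 49 ≥ 48 — meets.
  Stage 4 carried; the final stage is satisfied.
Every stage carried; the claimant prevails.

claimant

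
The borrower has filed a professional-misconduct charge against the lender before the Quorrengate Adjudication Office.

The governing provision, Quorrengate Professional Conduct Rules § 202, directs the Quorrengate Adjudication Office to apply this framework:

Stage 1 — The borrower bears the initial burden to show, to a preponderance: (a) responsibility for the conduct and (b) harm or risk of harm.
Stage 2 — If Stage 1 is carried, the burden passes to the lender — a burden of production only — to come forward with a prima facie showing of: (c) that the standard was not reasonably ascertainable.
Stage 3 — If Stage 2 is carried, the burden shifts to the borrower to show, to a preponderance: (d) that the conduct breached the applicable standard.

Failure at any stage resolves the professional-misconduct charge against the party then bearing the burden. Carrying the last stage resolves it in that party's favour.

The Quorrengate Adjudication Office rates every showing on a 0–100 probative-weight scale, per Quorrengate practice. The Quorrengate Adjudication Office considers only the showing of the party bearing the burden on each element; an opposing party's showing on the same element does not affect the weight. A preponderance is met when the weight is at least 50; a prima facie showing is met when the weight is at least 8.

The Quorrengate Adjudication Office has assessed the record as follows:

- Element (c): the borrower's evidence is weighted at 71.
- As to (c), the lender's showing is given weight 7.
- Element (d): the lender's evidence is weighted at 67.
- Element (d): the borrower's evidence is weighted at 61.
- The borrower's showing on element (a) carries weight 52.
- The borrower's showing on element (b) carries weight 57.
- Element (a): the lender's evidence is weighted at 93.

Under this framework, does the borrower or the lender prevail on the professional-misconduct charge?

borrower

Stage 1 (borrower, a preponderance, weight is at least 50): (a) 52 (lender's 93 disregarded) ≥ 50 — meets; (b) 57 ≥ 50 — meets.
  All elements met. The burden passes to the lender.
Stage 2 (lender, a prima facie showing, weight is at least 8): (c) 7 (borrower's 71 disregarded) < 8 — fails.
  Stage 2 not carried; the lender fails its burden.
The borrower prevails.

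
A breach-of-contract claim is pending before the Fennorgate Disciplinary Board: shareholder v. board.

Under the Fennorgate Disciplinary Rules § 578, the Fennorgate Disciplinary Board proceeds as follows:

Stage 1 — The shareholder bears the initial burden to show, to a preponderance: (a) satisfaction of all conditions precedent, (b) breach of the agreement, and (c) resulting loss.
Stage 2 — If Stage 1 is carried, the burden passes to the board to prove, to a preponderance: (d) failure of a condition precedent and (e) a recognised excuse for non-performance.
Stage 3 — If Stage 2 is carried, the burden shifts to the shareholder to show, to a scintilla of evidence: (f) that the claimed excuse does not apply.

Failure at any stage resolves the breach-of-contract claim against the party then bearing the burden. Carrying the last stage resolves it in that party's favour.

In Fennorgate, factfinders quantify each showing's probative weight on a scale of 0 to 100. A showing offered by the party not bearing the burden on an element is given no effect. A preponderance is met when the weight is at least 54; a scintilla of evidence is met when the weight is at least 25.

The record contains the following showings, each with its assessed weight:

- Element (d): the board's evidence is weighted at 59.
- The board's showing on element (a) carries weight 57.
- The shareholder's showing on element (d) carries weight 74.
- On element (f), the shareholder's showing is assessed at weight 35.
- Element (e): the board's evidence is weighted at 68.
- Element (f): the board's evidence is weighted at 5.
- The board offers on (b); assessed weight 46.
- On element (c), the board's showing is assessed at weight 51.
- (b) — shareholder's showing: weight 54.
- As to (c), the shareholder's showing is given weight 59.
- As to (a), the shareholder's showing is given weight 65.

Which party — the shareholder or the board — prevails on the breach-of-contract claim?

shareholder

Stage 1 — burden on shareholder; standard: a preponderance (weight is at least 54).
    (a): 65 (board's 57 disregarded) ≥ 54 [met]
    (b): 54 (board's 46 disregarded) ≥ 54 [met]
    (c): 59 (board's 51 disregarded) ≥ 54 [met]
  All elements met. The burden passes to the board.
Stage 2 — burden on board; standard: a preponderance (weight is at least 54).
    (d): 59 (shareholder's 74 disregarded) ≥ 54 [met]
    (e): 68 ≥ 54 [met]
  The board carries Stage 2; the shareholder now bears the burden.
Stage 3 — burden on shareholder; standard: a scintilla of evidence (weight is at least 25).
    (f): 35 (board's 5 disregarded) ≥ 25 [met]
  The shareholder carries the last stage.
With every stage satisfied, the shareholder prevails.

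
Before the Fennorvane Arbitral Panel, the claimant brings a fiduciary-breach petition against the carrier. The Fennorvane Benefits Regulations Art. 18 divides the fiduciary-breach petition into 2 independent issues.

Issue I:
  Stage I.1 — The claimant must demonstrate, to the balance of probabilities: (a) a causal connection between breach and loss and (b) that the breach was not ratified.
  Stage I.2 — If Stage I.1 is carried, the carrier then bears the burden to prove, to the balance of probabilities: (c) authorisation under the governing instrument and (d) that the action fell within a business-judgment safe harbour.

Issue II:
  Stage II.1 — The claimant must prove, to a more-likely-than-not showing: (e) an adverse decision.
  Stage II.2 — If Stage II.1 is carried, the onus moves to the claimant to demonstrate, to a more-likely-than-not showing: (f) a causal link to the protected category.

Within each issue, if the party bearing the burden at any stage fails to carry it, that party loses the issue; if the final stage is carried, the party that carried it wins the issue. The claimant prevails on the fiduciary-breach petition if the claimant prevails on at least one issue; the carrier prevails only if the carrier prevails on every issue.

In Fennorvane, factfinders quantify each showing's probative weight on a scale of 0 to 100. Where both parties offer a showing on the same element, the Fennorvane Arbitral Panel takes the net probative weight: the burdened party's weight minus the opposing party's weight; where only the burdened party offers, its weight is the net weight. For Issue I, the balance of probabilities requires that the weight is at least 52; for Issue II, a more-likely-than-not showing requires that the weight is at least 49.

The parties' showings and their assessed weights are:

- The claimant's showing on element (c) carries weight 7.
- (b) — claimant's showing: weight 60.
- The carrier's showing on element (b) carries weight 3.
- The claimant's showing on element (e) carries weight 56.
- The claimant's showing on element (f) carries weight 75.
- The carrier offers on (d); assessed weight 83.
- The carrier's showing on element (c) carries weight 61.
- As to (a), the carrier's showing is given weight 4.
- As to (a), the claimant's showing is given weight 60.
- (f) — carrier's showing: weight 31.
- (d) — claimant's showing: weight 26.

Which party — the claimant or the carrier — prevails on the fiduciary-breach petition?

carrier

— Issue I —
At Stage I.1 the claimant must meet the balance of probabilities (weight is at least 52): on (a) the weight is 60 less the opposing 4 gives net 56, which does reach 52, so (a) meets the standard; on (b) the weight is 60 less the opposing 3 gives net 57, ≥ 52, so (b) meets the standard.
  All elements met. The burden passes to the carrier.
At Stage I.2 the carrier must meet the balance of probabilities (weight is at least 52): on (c) the weight is 61 less the opposing 7 gives net 54, ≥ 52, so (c) meets the standard; on (d) the weight is 83 less the opposing 26 gives net 57, which does reach 52, so (d) meets the standard.
  All elements met at the final stage.
With every stage satisfied, the carrier prevails on this issue.
— Issue II —
Stage II.1 (claimant, a more-likely-than-not showing, weight is at least 49): (e) 56 ≥ 49 — meets.
  Stage II.1 carried; the burden remains with the claimant.
Stage II.2 (claimant, a more-likely-than-not showing, weight is at least 49): (f) net 75−31=44 < 49 — fails.
  Stage II.2 not carried; the claimant fails its burden.
The analysis ends at Stage II.2; the carrier prevails on this issue.
Per-issue: Issue I → carrier; Issue II → carrier. The claimant must prevail on at least one issue; overall, the carrier prevails.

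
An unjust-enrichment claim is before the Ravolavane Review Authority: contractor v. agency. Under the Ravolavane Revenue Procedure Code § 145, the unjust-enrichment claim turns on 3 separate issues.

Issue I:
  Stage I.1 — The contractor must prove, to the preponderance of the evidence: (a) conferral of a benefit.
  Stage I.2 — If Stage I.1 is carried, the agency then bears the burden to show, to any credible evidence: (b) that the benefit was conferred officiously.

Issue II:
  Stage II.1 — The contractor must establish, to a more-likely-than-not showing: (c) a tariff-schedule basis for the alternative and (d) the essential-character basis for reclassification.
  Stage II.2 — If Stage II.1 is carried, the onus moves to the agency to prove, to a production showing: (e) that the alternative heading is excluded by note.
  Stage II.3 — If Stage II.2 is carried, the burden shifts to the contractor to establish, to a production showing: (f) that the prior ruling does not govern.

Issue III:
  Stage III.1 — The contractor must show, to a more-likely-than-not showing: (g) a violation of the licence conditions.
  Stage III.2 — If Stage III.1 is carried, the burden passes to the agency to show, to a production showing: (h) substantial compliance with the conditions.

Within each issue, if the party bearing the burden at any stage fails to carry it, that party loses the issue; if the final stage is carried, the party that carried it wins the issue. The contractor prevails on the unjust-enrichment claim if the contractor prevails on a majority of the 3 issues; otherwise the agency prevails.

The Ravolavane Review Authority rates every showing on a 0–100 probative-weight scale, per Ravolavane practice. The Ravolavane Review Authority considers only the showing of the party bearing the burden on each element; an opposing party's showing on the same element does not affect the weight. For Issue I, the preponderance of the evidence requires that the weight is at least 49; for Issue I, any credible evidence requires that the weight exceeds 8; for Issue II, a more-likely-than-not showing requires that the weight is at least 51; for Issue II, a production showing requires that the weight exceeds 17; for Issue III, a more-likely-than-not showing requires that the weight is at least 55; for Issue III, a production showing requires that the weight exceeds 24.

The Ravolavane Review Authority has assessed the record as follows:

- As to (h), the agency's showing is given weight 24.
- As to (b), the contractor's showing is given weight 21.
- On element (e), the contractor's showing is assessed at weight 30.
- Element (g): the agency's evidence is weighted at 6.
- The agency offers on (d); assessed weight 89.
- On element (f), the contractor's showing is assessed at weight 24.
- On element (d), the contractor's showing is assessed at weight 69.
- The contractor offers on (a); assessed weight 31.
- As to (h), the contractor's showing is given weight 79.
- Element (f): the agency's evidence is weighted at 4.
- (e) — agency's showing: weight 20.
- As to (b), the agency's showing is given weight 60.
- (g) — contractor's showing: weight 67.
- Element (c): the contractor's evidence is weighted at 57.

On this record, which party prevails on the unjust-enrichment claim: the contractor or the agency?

contractor

— Issue I —
At Stage I.1 the contractor must meet the preponderance of the evidence (weight is at least 49): on (a) the weight is 31, which does not reach 49, so (a) does not meet the standard.
  Not every element is met, so the contractor fails to carry Stage I.1.
The agency prevails on this issue.
— Issue II —
Stage II.1 — burden on contractor; standard: a more-likely-than-not showing (weight is at least 51).
    (c): 57 ≥ 51 [met]
    (d): 69 (agency's 89 disregarded) ≥ 51 [met]
  All elements met. The burden passes to the agency.
Stage II.2 — burden on agency; standard: a production showing (weight exceeds 17).
    (e): 20 (contractor's 30 disregarded) > 17 [met]
  Stage II.2 is satisfied; the onus moves to the contractor.
Stage II.3 — burden on contractor; standard: a production showing (weight exceeds 17).
    (f): 24 (agency's 4 disregarded) > 17 [met]
  All elements met at the final stage.
With every stage satisfied, the contractor prevails on this issue.
— Issue III —
At Stage III.1 the contractor must meet a more-likely-than-not showing (weight is at least 55): on (g) the weight is 67 (the agency's 6 is given no effect), which does reach 55, so (g) meets the standard.
  The contractor carries Stage III.1; the agency now bears the burden.
At Stage III.2 the agency must meet a production showing (weight exceeds 24): on (h) the weight is 24 (the contractor's 79 is given no effect), which does not exceed 24, so (h) does not meet the standard.
  The agency does not carry Stage III.2.
So the contractor prevails on this issue.
Per-issue: Issue I → agency; Issue II → contractor; Issue III → contractor. The contractor must prevail on a majority of issues; overall, the contractor prevails.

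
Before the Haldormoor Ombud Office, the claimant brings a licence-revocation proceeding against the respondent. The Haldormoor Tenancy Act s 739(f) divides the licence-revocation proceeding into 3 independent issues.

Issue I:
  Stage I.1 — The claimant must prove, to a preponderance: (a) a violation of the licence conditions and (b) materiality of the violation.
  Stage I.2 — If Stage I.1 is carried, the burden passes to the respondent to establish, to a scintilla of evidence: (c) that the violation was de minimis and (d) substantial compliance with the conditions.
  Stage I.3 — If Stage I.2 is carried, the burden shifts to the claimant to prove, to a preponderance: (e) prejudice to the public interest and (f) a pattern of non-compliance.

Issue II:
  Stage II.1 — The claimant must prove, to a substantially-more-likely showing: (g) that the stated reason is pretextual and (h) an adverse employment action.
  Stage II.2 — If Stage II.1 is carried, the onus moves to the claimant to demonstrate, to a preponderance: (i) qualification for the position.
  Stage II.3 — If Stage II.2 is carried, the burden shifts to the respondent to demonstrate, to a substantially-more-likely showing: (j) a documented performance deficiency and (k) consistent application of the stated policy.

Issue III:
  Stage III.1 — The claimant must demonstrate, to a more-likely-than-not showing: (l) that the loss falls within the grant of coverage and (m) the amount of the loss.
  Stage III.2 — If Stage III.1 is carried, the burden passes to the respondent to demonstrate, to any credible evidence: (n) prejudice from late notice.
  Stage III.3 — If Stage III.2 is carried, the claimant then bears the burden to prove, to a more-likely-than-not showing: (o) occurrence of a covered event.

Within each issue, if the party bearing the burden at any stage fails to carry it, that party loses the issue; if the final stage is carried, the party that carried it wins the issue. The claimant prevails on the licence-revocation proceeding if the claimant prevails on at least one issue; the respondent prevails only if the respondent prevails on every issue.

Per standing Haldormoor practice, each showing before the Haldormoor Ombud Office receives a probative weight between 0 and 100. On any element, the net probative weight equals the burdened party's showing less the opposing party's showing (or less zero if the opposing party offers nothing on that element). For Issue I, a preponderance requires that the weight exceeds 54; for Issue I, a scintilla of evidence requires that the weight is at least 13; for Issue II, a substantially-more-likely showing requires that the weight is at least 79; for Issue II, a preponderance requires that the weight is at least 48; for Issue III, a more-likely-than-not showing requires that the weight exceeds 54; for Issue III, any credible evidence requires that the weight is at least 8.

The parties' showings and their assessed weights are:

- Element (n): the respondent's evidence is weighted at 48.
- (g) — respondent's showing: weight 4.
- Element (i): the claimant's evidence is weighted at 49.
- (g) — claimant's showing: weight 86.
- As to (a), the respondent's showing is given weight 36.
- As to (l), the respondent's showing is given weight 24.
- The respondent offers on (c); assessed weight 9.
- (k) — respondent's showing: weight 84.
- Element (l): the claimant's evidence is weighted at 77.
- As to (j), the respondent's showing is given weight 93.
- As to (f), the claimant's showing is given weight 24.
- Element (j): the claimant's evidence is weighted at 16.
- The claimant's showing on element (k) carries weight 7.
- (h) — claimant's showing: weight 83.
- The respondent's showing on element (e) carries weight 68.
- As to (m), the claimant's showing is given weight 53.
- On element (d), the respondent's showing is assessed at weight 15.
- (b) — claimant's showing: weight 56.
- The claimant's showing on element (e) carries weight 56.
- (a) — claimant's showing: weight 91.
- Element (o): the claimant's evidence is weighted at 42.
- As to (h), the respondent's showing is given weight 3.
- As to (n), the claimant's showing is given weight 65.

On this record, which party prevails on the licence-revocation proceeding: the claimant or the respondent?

claimant

— Issue I —
Stage I.1 — burden on claimant; standard: a preponderance (weight exceeds 54).
    (a): 91 − 36 = 55 > 54 [met]
    (b): 56 > 54 [met]
  The claimant carries Stage I.1; the respondent now bears the burden.
Stage I.2 — burden on respondent; standard: a scintilla of evidence (weight is at least 13).
    (c): 9 < 13 [not met]
    (d): 15 ≥ 13 [met]
  The respondent does not carry Stage I.2.
The analysis ends at Stage I.2; the claimant prevails on this issue.
— Issue II —
Stage II.1 — burden on claimant; standard: a substantially-more-likely showing (weight is at least 79).
    (g): 86 − 4 = 82 ≥ 79 [met]
    (h): 83 − 3 = 80 ≥ 79 [met]
  Stage II.1 carried; the burden remains with the claimant.
Stage II.2 — burden on claimant; standard: a preponderance (weight is at least 48).
    (i): 49 ≥ 48 [met]
  Stage II.2 is satisfied; the onus moves to the respondent.
Stage II.3 — burden on respondent; standard: a substantially-more-likely showing (weight is at least 79).
    (j): 93 − 16 = 77 < 79 [not met]
    (k): 84 − 7 = 77 < 79 [not met]
  Stage II.3 not carried; the respondent fails its burden.
The analysis ends at Stage II.3; the claimant prevails on this issue.
— Issue III —
Stage III.1 (claimant, a more-likely-than-not showing, weight exceeds 54): (l) net 77−24=53 ≤ 54 — fails; (m) 53 ≤ 54 — fails.
  The claimant does not carry Stage III.1.
The respondent prevails on this issue.
Per-issue: Issue I → claimant; Issue II → claimant; Issue III → respondent. The claimant must prevail on at least one issue; overall, the claimant prevails.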